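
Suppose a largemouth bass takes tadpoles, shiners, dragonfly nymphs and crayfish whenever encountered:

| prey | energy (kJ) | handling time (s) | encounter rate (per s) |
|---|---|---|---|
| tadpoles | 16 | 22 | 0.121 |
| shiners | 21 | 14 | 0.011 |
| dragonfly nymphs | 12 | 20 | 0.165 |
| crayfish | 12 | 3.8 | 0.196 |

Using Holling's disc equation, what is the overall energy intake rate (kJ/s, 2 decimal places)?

0.83 kJ/s

Energy encountered per unit search time: 0.121×16 + 0.011×21 + 0.165×12 + 0.196×12 = 6.499 kJ/s.
Handling time per unit search time: 0.121×22 + 0.011×14 + 0.165×20 + 0.196×3.8 = 6.861.
Rate = 6.499/(1 + 6.861) = 0.8268 kJ/s.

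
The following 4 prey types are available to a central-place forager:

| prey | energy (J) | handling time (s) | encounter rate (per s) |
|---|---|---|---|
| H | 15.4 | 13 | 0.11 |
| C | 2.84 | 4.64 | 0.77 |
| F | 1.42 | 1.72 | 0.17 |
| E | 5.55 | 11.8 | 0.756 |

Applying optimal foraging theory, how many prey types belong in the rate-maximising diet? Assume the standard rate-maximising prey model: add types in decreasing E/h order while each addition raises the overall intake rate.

E/h in descending order: H 1.18, F 0.826, C 0.612, E 0.47 J/s. The optimal diet is the largest prefix of this list for which every included type satisfies E_i/h_i > R on the types above it.
Rate on top 1: 0.6971. F: 0.826 > 0.6971 → include.
Rate on top 2: 0.7109. C: 0.612 < 0.7109 → exclude; stop.
Optimal diet: H, F — 2 of 4 types.

2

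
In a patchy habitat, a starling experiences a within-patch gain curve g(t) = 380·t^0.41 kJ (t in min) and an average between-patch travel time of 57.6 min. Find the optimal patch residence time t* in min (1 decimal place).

Optimal t* satisfies g'(t*) = g(t*)/(T + t*).
g'(t) = 0.41·380·t^-0.59. Setting 0.41·380·t^-0.59 = 380·t^0.41/(57.6+t) gives 0.41(57.6+t) = t, so 0.59·t = 0.41×57.6.
t* = 0.41×57.6/0.59 = 40.03 min.

40.0 min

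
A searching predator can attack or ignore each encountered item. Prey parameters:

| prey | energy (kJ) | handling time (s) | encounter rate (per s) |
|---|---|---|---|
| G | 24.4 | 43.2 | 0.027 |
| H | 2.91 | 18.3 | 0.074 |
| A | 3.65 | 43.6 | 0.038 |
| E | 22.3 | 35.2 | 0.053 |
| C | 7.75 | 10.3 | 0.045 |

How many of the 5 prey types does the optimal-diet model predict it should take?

3

Profitabilities (E/h, kJ/s): C 0.752, E 0.634, G 0.565, H 0.159, A 0.0837. Add prey in this order while the next type's profitability exceeds the intake rate on those already taken.
Rate on top 1: 0.2383. E: 0.634 > 0.2383 → include.
Rate on top 2: 0.4598. G: 0.565 > 0.4598 → include.
Rate on top 3: 0.487. H: 0.159 < 0.487 → exclude; stop.
Optimal diet: C, E, G — 3 of 5 types.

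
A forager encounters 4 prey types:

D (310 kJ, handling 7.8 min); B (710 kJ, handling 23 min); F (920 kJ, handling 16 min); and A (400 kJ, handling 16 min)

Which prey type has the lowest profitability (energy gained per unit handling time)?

A

Profitability E/h (kJ/min): D = 310/7.8 = 39.7, B = 710/23 = 30.9, F = 920/16 = 57.5, A = 400/16 = 25.
Ranked: F > D > B > A.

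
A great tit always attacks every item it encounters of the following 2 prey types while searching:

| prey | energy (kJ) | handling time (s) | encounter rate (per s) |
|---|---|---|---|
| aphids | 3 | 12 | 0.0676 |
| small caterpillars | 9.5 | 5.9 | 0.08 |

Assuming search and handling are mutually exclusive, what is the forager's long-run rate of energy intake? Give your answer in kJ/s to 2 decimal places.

R = (0.0676×3 + 0.08×9.5) / (1 + 0.0676×12 + 0.08×5.9) = 0.9628/2.283 = 0.4217 kJ/s.

0.42 kJ/s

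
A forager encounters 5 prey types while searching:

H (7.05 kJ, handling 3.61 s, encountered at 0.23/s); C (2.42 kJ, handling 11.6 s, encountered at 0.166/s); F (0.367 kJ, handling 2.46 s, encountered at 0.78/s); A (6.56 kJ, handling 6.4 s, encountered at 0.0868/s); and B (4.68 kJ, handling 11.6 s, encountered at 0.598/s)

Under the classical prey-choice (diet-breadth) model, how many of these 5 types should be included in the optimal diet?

2

Profitabilities (E/h, kJ/s): H 1.95, A 1.02, B 0.403, C 0.209, F 0.149. Add prey in this order while the next type's profitability exceeds the intake rate on those already taken.
Rate on top 1: 0.8859. A: 1.02 > 0.8859 → include.
Rate on top 2: 0.9183. B: 0.403 < 0.9183 → exclude; stop.
Optimal diet: H, A — 2 of 5 types.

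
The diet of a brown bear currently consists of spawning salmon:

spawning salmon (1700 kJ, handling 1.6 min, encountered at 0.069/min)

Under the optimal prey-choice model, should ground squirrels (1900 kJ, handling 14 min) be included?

Yes

Current rate: (0.069×1700)/(1 + 0.069×1.6) = 105.6 kJ/min.
ground squirrels: E/h = 1900/14 = 135.7 kJ/min.
Since 135.7 > R, including ground squirrels increases the long-run rate.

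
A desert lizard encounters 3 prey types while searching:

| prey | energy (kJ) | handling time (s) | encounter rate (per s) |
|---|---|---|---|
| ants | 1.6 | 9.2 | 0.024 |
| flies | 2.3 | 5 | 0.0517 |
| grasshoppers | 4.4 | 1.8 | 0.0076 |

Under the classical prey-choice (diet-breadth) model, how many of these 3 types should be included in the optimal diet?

Rank by E/h (kJ/s): grasshoppers 2.44, flies 0.46, ants 0.174. Include each in turn until the next type's E/h falls below the running intake rate.
Rate on top 1: 0.03299. flies: 0.46 > 0.03299 → include.
Rate on top 2: 0.1198. ants: 0.174 > 0.1198 → include.
Optimal diet: grasshoppers, flies, ants — 3 of 3 types.

3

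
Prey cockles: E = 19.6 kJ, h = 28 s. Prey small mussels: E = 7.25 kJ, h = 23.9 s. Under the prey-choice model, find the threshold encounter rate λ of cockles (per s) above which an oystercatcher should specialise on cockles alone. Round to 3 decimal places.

0.027 per s

Drop small mussels once their profitability E₂/h₂ falls below the rate achievable on cockles alone: E₂/h₂ = λE₁/(1 + λh₁).
Solve for λ: λE₁h₂ = E₂(1 + λh₁) → λ(E₁h₂ − E₂h₁) = E₂ → λ = E₂/(E₁h₂ − E₂h₁).
λ = 7.25/(19.6×23.9 − 7.25×28) = 7.25/265.4 = 0.02731 per s.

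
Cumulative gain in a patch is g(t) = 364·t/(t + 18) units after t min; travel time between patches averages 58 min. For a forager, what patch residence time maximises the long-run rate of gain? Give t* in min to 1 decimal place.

32.3 min

By the marginal value theorem, leave when the instantaneous gain rate g'(t) equals the habitat-wide average g(t)/(T + t).
g'(t) = 364·18/(t + 18)². Setting 364·18/(t+18)² = 364t/[(t+18)(58+t)] gives 18(58+t) = t(t+18), so t² = 18×58 = 1044.
t* = √1044 = 32.31 min.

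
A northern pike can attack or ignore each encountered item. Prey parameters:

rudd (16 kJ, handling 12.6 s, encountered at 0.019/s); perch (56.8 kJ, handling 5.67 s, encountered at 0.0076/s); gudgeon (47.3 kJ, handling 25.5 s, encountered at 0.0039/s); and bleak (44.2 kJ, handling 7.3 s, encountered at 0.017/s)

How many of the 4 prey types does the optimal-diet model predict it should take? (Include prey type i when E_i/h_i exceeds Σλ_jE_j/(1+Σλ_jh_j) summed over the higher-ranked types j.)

Profitabilities (E/h, kJ/s): perch 10, bleak 6.05, gudgeon 1.85, rudd 1.27. Add prey in this order while the next type's profitability exceeds the intake rate on those already taken.
Rate on top 1: 0.4138. bleak: 6.05 > 0.4138 → include.
Rate on top 2: 1.014. gudgeon: 1.85 > 1.014 → include.
Rate on top 3: 1.08. rudd: 1.27 > 1.08 → include.
Optimal diet: perch, bleak, gudgeon, rudd — 4 of 4 types.

4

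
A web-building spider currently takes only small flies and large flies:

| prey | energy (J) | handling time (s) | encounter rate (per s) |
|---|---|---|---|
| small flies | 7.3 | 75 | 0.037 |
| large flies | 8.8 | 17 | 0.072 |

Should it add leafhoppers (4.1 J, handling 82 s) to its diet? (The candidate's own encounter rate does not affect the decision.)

No

Current rate: (0.037×7.3 + 0.072×8.8)/(1 + 0.037×75 + 0.072×17) = 0.1808 J/s.
leafhoppers: E/h = 4.1/82 = 0.05 J/s.
Since 0.05 < R, time spent handling leafhoppers is better spent searching.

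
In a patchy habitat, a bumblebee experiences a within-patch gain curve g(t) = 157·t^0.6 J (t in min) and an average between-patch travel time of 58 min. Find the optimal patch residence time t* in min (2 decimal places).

87.00 min

Optimal t* satisfies g'(t*) = g(t*)/(T + t*).
g'(t) = 0.6·157·t^-0.4. Setting 0.6·157·t^-0.4 = 157·t^0.6/(58+t) gives 0.6(58+t) = t, so 0.40·t = 0.6×58.
t* = 0.6×58/0.40 = 87 min.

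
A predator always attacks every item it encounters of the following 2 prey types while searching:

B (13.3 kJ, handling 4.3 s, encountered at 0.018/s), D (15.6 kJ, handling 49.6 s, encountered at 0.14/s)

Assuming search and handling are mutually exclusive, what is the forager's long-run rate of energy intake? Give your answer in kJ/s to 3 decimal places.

Energy encountered per unit search time: 0.018×13.3 + 0.14×15.6 = 2.423 kJ/s.
Handling time per unit search time: 0.018×4.3 + 0.14×49.6 = 7.021.
Rate = 2.423/(1 + 7.021) = 0.3021 kJ/s.

0.302 kJ/s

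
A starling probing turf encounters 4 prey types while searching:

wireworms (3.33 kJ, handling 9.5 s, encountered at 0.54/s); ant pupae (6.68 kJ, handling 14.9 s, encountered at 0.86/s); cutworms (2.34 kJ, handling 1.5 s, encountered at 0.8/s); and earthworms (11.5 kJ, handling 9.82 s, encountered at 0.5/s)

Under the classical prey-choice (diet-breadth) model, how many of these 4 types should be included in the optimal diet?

E/h in descending order: cutworms 1.56, earthworms 1.17, ant pupae 0.448, wireworms 0.351 kJ/s. The optimal diet is the largest prefix of this list for which every included type satisfies E_i/h_i > R on the types above it.
Rate on top 1: 0.8509. earthworms: 1.17 > 0.8509 → include.
Rate on top 2: 1.072. ant pupae: 0.448 < 1.072 → exclude; stop.
Optimal diet: cutworms, earthworms — 2 of 4 types.

2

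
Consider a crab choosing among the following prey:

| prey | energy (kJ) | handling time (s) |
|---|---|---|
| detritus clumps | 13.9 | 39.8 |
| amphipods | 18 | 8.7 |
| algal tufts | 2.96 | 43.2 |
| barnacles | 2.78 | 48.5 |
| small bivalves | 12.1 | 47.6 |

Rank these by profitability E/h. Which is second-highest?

Profitability E/h (kJ/s): detritus clumps = 13.9/39.8 = 0.349, amphipods = 18/8.7 = 2.07, algal tufts = 2.96/43.2 = 0.0685, barnacles = 2.78/48.5 = 0.0573, small bivalves = 12.1/47.6 = 0.254.
Ranked: amphipods > detritus clumps > small bivalves > algal tufts > barnacles.

detritus clumps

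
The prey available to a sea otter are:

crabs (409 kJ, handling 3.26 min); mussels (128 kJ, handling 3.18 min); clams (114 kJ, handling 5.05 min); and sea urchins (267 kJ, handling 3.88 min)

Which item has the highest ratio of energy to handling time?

Profitability E/h (kJ/min): crabs = 409/3.26 = 125, mussels = 128/3.18 = 40.3, clams = 114/5.05 = 22.6, sea urchins = 267/3.88 = 68.8.
Ranked: crabs > sea urchins > mussels > clams.

crabs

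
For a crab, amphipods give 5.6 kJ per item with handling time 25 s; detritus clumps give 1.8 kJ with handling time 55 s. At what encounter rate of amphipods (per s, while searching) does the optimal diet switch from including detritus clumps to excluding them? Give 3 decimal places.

The zero-one rule: include detritus clumps iff E₂/h₂ > λE₁/(1+λh₁). Equality gives the switch point.
λE₁h₂ = E₂ + λE₂h₁ ⇒ λ = E₂/(E₁h₂ − E₂h₁) = 1.8/(308 − 45) = 0.006844 per s.

0.007 per s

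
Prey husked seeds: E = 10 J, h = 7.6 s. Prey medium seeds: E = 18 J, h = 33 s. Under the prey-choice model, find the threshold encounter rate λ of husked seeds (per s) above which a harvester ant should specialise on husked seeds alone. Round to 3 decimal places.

Drop medium seeds once their profitability E₂/h₂ falls below the rate achievable on husked seeds alone: E₂/h₂ = λE₁/(1 + λh₁).
Solve for λ: λE₁h₂ = E₂(1 + λh₁) → λ(E₁h₂ − E₂h₁) = E₂ → λ = E₂/(E₁h₂ − E₂h₁).
λ = 18/(10×33 − 18×7.6) = 18/193.2 = 0.09317 per s.

0.093 per s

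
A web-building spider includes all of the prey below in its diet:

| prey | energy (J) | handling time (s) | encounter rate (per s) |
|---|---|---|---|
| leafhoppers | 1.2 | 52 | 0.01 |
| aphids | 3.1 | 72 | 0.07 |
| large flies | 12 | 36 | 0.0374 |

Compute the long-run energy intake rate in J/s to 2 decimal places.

0.09 J/s

R = (0.01×1.2 + 0.07×3.1 + 0.0374×12) / (1 + 0.01×52 + 0.07×72 + 0.0374×36) = 0.6778/7.906 = 0.08573 J/s.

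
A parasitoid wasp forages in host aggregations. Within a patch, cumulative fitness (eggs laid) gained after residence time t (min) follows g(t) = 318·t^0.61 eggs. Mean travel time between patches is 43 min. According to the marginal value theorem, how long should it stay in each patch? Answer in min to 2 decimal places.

Optimal t* satisfies g'(t*) = g(t*)/(T + t*).
g'(t) = 0.61·318·t^-0.39. Setting 0.61·318·t^-0.39 = 318·t^0.61/(43+t) gives 0.61(43+t) = t, so 0.39·t = 0.61×43.
t* = 0.61×43/0.39 = 67.26 min.

67.26 min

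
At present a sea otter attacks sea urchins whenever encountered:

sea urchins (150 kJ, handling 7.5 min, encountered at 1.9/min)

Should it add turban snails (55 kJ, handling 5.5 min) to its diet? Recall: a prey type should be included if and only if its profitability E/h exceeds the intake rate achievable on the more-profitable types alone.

No

Current rate: (1.9×150)/(1 + 1.9×7.5) = 18.69 kJ/min.
Profitability of turban snails: 55/5.5 = 10 kJ/min.
10 < 18.69, so adding turban snails would lower the average — exclude it.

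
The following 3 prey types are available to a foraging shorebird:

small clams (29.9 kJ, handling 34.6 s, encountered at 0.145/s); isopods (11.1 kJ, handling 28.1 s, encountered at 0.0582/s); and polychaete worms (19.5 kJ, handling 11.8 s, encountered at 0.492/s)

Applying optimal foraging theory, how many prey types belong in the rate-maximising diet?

Rank by E/h (kJ/s): polychaete worms 1.65, small clams 0.864, isopods 0.395. Include each in turn until the next type's E/h falls below the running intake rate.
Rate on top 1: 1.41. small clams: 0.864 < 1.41 → exclude; stop.
Optimal diet: polychaete worms — 1 of 3 types.

1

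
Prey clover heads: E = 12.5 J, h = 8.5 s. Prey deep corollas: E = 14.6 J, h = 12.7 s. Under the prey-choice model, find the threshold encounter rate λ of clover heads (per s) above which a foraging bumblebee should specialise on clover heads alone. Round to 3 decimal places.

Drop deep corollas once their profitability E₂/h₂ falls below the rate achievable on clover heads alone: E₂/h₂ = λE₁/(1 + λh₁).
Solve for λ: λE₁h₂ = E₂(1 + λh₁) → λ(E₁h₂ − E₂h₁) = E₂ → λ = E₂/(E₁h₂ − E₂h₁).
λ = 14.6/(12.5×12.7 − 14.6×8.5) = 14.6/34.65 = 0.4214 per s.

0.421 per s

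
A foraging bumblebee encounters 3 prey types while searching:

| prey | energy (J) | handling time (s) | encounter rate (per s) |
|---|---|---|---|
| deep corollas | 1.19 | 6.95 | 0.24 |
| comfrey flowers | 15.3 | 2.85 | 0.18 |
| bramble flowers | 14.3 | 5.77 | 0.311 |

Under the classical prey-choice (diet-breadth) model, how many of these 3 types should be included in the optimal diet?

2

Profitabilities (E/h, J/s): comfrey flowers 5.37, bramble flowers 2.48, deep corollas 0.171. Add prey in this order while the next type's profitability exceeds the intake rate on those already taken.
Rate on top 1: 1.82. bramble flowers: 2.48 > 1.82 → include.
Rate on top 2: 2.177. deep corollas: 0.171 < 2.177 → exclude; stop.
Optimal diet: comfrey flowers, bramble flowers — 2 of 3 types.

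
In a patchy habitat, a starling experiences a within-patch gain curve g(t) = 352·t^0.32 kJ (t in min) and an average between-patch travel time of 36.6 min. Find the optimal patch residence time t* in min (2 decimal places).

Maximise g(t)/(T+t): set derivative to zero → g'(t)(T+t) = g(t).
g'(t) = 0.32·352·t^-0.68. Setting 0.32·352·t^-0.68 = 352·t^0.32/(36.6+t) gives 0.32(36.6+t) = t, so 0.68·t = 0.32×36.6.
t* = 0.32×36.6/0.68 = 17.22 min.

17.22 min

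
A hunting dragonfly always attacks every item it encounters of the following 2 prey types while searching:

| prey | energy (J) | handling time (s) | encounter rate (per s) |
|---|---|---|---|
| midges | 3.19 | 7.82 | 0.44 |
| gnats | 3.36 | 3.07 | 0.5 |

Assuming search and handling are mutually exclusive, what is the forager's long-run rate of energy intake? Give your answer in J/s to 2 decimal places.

0.52 J/s

Energy encountered per unit search time: 0.44×3.19 + 0.5×3.36 = 3.084 J/s.
Handling time per unit search time: 0.44×7.82 + 0.5×3.07 = 4.976.
Rate = 3.084/(1 + 4.976) = 0.516 J/s.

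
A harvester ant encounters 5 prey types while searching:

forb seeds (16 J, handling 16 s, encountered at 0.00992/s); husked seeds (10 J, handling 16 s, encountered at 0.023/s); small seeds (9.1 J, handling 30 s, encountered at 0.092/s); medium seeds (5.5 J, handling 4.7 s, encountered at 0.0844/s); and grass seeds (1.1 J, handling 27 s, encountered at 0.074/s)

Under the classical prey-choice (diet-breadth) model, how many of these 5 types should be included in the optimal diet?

Rank by E/h (J/s): medium seeds 1.17, forb seeds 1, husked seeds 0.625, small seeds 0.303, grass seeds 0.0407. Include each in turn until the next type's E/h falls below the running intake rate.
Rate on top 1: 0.3324. forb seeds: 1 > 0.3324 → include.
Rate on top 2: 0.4005. husked seeds: 0.625 > 0.4005 → include.
Rate on top 3: 0.4434. small seeds: 0.303 < 0.4434 → exclude; stop.
Optimal diet: medium seeds, forb seeds, husked seeds — 3 of 5 types.

3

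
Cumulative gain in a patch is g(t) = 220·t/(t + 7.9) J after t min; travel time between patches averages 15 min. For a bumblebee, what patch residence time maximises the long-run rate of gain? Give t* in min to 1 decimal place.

Maximise g(t)/(T+t): set derivative to zero → g'(t)(T+t) = g(t).
g'(t) = 220·7.9/(t + 7.9)². Setting 220·7.9/(t+7.9)² = 220t/[(t+7.9)(15+t)] gives 7.9(15+t) = t(t+7.9), so t² = 7.9×15 = 118.5.
t* = √118.5 = 10.89 min.

10.9 min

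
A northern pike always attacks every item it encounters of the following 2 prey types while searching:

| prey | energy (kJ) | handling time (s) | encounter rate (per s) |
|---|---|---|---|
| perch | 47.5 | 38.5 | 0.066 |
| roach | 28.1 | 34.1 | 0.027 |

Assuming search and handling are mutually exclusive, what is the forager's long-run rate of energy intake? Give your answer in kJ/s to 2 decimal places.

R = (0.066×47.5 + 0.027×28.1) / (1 + 0.066×38.5 + 0.027×34.1) = 3.894/4.462 = 0.8727 kJ/s.

0.87 kJ/s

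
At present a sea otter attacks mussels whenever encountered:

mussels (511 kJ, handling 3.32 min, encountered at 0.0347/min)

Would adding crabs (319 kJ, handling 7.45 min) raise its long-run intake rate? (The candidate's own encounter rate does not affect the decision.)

Yes

On mussels alone, R = ΣλE/(1+Σλh) = 17.73/1.115 = 15.9 kJ/min.
Profitability of crabs: 319/7.45 = 42.82 kJ/min.
42.82 > 15.9, so adding crabs raises the average — include it.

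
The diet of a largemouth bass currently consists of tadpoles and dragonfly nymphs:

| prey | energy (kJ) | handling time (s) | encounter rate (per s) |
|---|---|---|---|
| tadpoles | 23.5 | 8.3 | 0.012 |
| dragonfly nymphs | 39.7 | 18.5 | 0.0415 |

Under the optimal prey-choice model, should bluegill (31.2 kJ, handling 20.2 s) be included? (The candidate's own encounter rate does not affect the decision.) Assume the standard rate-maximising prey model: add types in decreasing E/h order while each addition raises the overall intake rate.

Current rate: (0.012×23.5 + 0.0415×39.7)/(1 + 0.012×8.3 + 0.0415×18.5) = 1.033 kJ/s.
bluegill: E/h = 31.2/20.2 = 1.545 kJ/s.
Since 1.545 > R, including bluegill increases the long-run rate.

Yes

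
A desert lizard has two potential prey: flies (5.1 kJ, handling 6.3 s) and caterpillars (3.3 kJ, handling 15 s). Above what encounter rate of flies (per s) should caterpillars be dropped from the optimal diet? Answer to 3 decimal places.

Drop caterpillars once their profitability E₂/h₂ falls below the rate achievable on flies alone: E₂/h₂ = λE₁/(1 + λh₁).
Solve for λ: λE₁h₂ = E₂(1 + λh₁) → λ(E₁h₂ − E₂h₁) = E₂ → λ = E₂/(E₁h₂ − E₂h₁).
λ = 3.3/(5.1×15 − 3.3×6.3) = 3.3/55.71 = 0.05924 per s.

0.059 per s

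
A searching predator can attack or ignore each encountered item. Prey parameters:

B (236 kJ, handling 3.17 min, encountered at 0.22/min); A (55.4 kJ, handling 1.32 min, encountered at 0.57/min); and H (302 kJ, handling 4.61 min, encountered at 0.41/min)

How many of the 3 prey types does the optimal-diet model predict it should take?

Rank by E/h (kJ/min): B 74.4, H 65.5, A 42. Include each in turn until the next type's E/h falls below the running intake rate.
Rate on top 1: 30.59. H: 65.5 > 30.59 → include.
Rate on top 2: 48.99. A: 42 < 48.99 → exclude; stop.
Optimal diet: B, H — 2 of 3 types.

2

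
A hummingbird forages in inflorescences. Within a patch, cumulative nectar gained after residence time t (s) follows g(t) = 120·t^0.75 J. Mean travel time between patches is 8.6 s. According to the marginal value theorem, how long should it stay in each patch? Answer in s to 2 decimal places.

25.80 s

By the marginal value theorem, leave when the instantaneous gain rate g'(t) equals the habitat-wide average g(t)/(T + t).
g'(t) = 0.75·120·t^-0.25. Setting 0.75·120·t^-0.25 = 120·t^0.75/(8.6+t) gives 0.75(8.6+t) = t, so 0.25·t = 0.75×8.6.
t* = 0.75×8.6/0.25 = 25.8 s.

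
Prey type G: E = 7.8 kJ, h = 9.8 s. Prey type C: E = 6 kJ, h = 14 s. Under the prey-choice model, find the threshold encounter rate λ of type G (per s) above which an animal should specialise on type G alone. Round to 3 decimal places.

0.119 per s

The zero-one rule: include type C iff E₂/h₂ > λE₁/(1+λh₁). Equality gives the switch point.
λE₁h₂ = E₂ + λE₂h₁ ⇒ λ = E₂/(E₁h₂ − E₂h₁) = 6/(109.2 − 58.8) = 0.119 per s.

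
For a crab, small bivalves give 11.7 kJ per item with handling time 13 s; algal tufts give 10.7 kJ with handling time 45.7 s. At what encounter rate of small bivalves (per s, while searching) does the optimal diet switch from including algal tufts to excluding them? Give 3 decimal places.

0.027 per s

The zero-one rule: include algal tufts iff E₂/h₂ > λE₁/(1+λh₁). Equality gives the switch point.
λE₁h₂ = E₂ + λE₂h₁ ⇒ λ = E₂/(E₁h₂ − E₂h₁) = 10.7/(534.7 − 139.1) = 0.02705 per s.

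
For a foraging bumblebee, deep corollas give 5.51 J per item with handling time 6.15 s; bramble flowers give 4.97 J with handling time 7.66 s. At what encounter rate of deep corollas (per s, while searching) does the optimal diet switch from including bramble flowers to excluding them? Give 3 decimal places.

At the threshold, the rate on deep corollas alone equals the profitability of bramble flowers: λ·5.51/(1 + λ·6.15) = 4.97/7.66 = 0.6488.
Rearranging, λ(5.51 − 0.6488×6.15) = 0.6488, so λ = 0.6488/1.52 = 0.4269 per s.

0.427 per s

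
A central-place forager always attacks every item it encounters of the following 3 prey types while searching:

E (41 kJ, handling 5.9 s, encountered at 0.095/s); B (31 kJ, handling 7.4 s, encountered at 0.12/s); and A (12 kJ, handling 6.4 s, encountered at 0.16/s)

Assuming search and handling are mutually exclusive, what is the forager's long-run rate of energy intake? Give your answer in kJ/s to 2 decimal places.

2.75 kJ/s

Energy encountered per unit search time: 0.095×41 + 0.12×31 + 0.16×12 = 9.535 kJ/s.
Handling time per unit search time: 0.095×5.9 + 0.12×7.4 + 0.16×6.4 = 2.473.
Rate = 9.535/(1 + 2.473) = 2.746 kJ/s.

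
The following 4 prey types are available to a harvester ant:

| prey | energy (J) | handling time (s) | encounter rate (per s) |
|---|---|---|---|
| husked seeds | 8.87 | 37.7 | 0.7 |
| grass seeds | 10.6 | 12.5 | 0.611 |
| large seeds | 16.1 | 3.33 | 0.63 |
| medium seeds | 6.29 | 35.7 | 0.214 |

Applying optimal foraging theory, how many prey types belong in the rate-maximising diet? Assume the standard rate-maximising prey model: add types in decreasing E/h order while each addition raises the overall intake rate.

1

E/h in descending order: large seeds 4.83, grass seeds 0.848, husked seeds 0.235, medium seeds 0.176 J/s. The optimal diet is the largest prefix of this list for which every included type satisfies E_i/h_i > R on the types above it.
Rate on top 1: 3.274. grass seeds: 0.848 < 3.274 → exclude; stop.
Optimal diet: large seeds — 1 of 4 types.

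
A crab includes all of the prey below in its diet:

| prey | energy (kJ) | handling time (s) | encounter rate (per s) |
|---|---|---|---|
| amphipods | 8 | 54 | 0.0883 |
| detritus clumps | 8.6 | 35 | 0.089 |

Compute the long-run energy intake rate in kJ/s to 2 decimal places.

0.17 kJ/s

Energy encountered per unit search time: 0.0883×8 + 0.089×8.6 = 1.472 kJ/s.
Handling time per unit search time: 0.0883×54 + 0.089×35 = 7.883.
Rate = 1.472/(1 + 7.883) = 0.1657 kJ/s.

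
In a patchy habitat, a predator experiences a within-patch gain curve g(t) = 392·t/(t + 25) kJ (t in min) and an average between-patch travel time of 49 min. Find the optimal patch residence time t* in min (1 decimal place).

35.0 min

By the marginal value theorem, leave when the instantaneous gain rate g'(t) equals the habitat-wide average g(t)/(T + t).
g'(t) = 392·25/(t + 25)². Setting 392·25/(t+25)² = 392t/[(t+25)(49+t)] gives 25(49+t) = t(t+25), so t² = 25×49 = 1225.
t* = √1225 = 35 min.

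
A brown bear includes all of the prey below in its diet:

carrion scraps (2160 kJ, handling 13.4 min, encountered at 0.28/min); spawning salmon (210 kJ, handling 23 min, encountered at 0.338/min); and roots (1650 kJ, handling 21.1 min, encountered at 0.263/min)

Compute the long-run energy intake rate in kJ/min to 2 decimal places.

Energy encountered per unit search time: 0.28×2160 + 0.338×210 + 0.263×1650 = 1110 kJ/min.
Handling time per unit search time: 0.28×13.4 + 0.338×23 + 0.263×21.1 = 17.08.
Rate = 1110/(1 + 17.08) = 61.39 kJ/min.

61.39 kJ/min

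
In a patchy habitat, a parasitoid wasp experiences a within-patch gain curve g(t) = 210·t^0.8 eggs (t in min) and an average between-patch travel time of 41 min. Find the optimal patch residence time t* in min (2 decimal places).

164.00 min

Maximise g(t)/(T+t): set derivative to zero → g'(t)(T+t) = g(t).
g'(t) = 0.8·210·t^-0.2. Setting 0.8·210·t^-0.2 = 210·t^0.8/(41+t) gives 0.8(41+t) = t, so 0.20·t = 0.8×41.
t* = 0.8×41/0.20 = 164 min.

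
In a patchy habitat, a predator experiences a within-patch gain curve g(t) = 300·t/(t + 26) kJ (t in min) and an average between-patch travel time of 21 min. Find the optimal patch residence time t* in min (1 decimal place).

Optimal t* satisfies g'(t*) = g(t*)/(T + t*).
g'(t) = 300·26/(t + 26)². Setting 300·26/(t+26)² = 300t/[(t+26)(21+t)] gives 26(21+t) = t(t+26), so t² = 26×21 = 546.
t* = √546 = 23.37 min.

23.4 min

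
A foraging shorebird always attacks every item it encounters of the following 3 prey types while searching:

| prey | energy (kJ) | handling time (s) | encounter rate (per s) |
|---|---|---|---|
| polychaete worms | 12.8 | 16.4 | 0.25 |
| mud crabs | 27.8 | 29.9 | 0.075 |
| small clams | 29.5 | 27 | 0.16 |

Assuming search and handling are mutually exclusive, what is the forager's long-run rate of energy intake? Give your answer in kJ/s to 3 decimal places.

R = (0.25×12.8 + 0.075×27.8 + 0.16×29.5) / (1 + 0.25×16.4 + 0.075×29.9 + 0.16×27) = 10/11.66 = 0.8579 kJ/s.

0.858 kJ/s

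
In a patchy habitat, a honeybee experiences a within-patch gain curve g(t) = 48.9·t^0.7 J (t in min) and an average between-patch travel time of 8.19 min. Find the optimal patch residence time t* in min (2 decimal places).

Optimal t* satisfies g'(t*) = g(t*)/(T + t*).
g'(t) = 0.7·48.9·t^-0.3. Setting 0.7·48.9·t^-0.3 = 48.9·t^0.7/(8.19+t) gives 0.7(8.19+t) = t, so 0.30·t = 0.7×8.19.
t* = 0.7×8.19/0.30 = 19.11 min.

19.11 min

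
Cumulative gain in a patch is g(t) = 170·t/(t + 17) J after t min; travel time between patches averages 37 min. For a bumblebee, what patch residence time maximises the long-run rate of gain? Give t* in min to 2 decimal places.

By the marginal value theorem, leave when the instantaneous gain rate g'(t) equals the habitat-wide average g(t)/(T + t).
g'(t) = 170·17/(t + 17)². Setting 170·17/(t+17)² = 170t/[(t+17)(37+t)] gives 17(37+t) = t(t+17), so t² = 17×37 = 629.
t* = √629 = 25.08 min.

25.08 min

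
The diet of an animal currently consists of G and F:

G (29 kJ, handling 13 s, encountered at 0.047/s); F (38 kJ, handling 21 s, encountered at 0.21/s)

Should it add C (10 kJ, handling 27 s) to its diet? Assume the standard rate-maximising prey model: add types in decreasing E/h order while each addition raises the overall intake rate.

On G and F alone, R = ΣλE/(1+Σλh) = 9.343/6.021 = 1.552 kJ/s.
C: E/h = 10/27 = 0.3704 kJ/s.
Since 0.3704 < R, time spent handling C is better spent searching.

No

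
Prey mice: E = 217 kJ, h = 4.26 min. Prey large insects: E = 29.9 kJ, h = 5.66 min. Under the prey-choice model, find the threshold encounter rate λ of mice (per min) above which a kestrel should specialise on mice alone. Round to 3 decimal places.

At the threshold, the rate on mice alone equals the profitability of large insects: λ·217/(1 + λ·4.26) = 29.9/5.66 = 5.283.
Rearranging, λ(217 − 5.283×4.26) = 5.283, so λ = 5.283/194.5 = 0.02716 per min.

0.027 per min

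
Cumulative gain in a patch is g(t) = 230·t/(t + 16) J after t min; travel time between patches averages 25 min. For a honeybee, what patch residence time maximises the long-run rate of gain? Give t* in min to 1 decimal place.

Maximise g(t)/(T+t): set derivative to zero → g'(t)(T+t) = g(t).
g'(t) = 230·16/(t + 16)². Setting 230·16/(t+16)² = 230t/[(t+16)(25+t)] gives 16(25+t) = t(t+16), so t² = 16×25 = 400.
t* = √400 = 20 min.

20.0 min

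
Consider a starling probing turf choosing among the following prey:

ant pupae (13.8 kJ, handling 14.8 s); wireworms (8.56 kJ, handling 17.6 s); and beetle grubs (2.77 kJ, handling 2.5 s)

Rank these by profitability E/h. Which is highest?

beetle grubs

Profitability E/h (kJ/s): ant pupae = 13.8/14.8 = 0.932, wireworms = 8.56/17.6 = 0.486, beetle grubs = 2.77/2.5 = 1.11.
Ranked: beetle grubs > ant pupae > wireworms.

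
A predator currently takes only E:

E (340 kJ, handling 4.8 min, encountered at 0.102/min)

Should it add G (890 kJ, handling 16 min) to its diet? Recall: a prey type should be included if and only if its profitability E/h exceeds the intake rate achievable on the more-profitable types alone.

Current rate: (0.102×340)/(1 + 0.102×4.8) = 23.28 kJ/min.
G: E/h = 890/16 = 55.62 kJ/min.
55.62 > 23.28, so adding G raises the average — include it.

Yes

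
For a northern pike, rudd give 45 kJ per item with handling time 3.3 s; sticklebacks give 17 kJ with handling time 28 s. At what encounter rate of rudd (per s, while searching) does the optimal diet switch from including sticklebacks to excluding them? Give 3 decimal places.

0.014 per s

Drop sticklebacks once their profitability E₂/h₂ falls below the rate achievable on rudd alone: E₂/h₂ = λE₁/(1 + λh₁).
Solve for λ: λE₁h₂ = E₂(1 + λh₁) → λ(E₁h₂ − E₂h₁) = E₂ → λ = E₂/(E₁h₂ − E₂h₁).
λ = 17/(45×28 − 17×3.3) = 17/1204 = 0.01412 per s.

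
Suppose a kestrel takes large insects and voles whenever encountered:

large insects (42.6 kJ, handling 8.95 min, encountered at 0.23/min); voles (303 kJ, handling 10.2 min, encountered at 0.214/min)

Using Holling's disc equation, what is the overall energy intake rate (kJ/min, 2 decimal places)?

R = Σλ_iE_i / (1 + Σλ_ih_i)
Numerator: 0.23×42.6 + 0.214×303 = 74.64
Denominator: 1 + 0.23×8.95 + 0.214×10.2 = 5.241
R = 74.64/5.241 = 14.24 kJ/min

14.24 kJ/min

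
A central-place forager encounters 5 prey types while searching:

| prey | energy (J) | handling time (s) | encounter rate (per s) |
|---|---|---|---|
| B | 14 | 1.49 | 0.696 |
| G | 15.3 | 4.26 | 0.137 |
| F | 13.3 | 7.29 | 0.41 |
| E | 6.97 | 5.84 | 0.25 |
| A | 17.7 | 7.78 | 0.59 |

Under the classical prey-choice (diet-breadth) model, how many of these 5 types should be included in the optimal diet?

E/h in descending order: B 9.4, G 3.59, A 2.28, F 1.82, E 1.19 J/s. The optimal diet is the largest prefix of this list for which every included type satisfies E_i/h_i > R on the types above it.
Rate on top 1: 4.783. G: 3.59 < 4.783 → exclude; stop.
Optimal diet: B — 1 of 5 types.

1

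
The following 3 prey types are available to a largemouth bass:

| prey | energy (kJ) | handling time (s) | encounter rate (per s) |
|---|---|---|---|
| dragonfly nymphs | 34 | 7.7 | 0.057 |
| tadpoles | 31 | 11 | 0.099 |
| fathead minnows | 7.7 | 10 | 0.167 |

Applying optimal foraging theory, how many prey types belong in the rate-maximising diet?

E/h in descending order: dragonfly nymphs 4.42, tadpoles 2.82, fathead minnows 0.77 kJ/s. The optimal diet is the largest prefix of this list for which every included type satisfies E_i/h_i > R on the types above it.
Rate on top 1: 1.347. tadpoles: 2.82 > 1.347 → include.
Rate on top 2: 1.981. fathead minnows: 0.77 < 1.981 → exclude; stop.
Optimal diet: dragonfly nymphs, tadpoles — 2 of 3 types.

2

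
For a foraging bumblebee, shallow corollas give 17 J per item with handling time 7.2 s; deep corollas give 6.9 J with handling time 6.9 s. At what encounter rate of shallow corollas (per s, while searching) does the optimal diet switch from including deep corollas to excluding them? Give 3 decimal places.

0.102 per s

At the threshold, the rate on shallow corollas alone equals the profitability of deep corollas: λ·17/(1 + λ·7.2) = 6.9/6.9 = 1.
Rearranging, λ(17 − 1×7.2) = 1, so λ = 1/9.8 = 0.102 per s.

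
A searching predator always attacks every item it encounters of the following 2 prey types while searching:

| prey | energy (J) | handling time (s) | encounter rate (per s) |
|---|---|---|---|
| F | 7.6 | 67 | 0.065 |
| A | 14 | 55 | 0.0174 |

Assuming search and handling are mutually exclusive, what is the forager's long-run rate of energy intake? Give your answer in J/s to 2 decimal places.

R = Σλ_iE_i / (1 + Σλ_ih_i)
Numerator: 0.065×7.6 + 0.0174×14 = 0.7376
Denominator: 1 + 0.065×67 + 0.0174×55 = 6.312
R = 0.7376/6.312 = 0.1169 J/s

0.12 J/s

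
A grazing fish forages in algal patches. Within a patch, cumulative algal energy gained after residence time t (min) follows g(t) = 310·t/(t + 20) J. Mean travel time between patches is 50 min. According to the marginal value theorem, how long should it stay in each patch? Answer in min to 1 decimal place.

Maximise g(t)/(T+t): set derivative to zero → g'(t)(T+t) = g(t).
g'(t) = 310·20/(t + 20)². Setting 310·20/(t+20)² = 310t/[(t+20)(50+t)] gives 20(50+t) = t(t+20), so t² = 20×50 = 1000.
t* = √1000 = 31.62 min.

31.6 min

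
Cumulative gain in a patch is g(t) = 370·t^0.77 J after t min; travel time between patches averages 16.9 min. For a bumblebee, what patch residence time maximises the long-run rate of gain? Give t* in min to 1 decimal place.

Optimal t* satisfies g'(t*) = g(t*)/(T + t*).
g'(t) = 0.77·370·t^-0.23. Setting 0.77·370·t^-0.23 = 370·t^0.77/(16.9+t) gives 0.77(16.9+t) = t, so 0.23·t = 0.77×16.9.
t* = 0.77×16.9/0.23 = 56.58 min.

56.6 min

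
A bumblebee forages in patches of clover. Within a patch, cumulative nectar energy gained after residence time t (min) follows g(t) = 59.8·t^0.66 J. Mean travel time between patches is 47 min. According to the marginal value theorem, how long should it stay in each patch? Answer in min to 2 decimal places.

Maximise g(t)/(T+t): set derivative to zero → g'(t)(T+t) = g(t).
g'(t) = 0.66·59.8·t^-0.34. Setting 0.66·59.8·t^-0.34 = 59.8·t^0.66/(47+t) gives 0.66(47+t) = t, so 0.34·t = 0.66×47.
t* = 0.66×47/0.34 = 91.24 min.

91.24 min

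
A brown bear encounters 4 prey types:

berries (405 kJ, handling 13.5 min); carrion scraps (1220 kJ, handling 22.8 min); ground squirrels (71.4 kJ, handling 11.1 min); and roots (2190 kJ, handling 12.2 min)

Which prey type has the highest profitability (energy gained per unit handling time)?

In descending order of E/h:
roots: 2190/12.2 = 180 kJ/min
carrion scraps: 1220/22.8 = 53.5 kJ/min
berries: 405/13.5 = 30 kJ/min
ground squirrels: 71.4/11.1 = 6.43 kJ/min

roots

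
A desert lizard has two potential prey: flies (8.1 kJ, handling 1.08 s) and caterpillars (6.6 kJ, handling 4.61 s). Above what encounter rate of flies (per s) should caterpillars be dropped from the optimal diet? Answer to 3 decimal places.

The zero-one rule: include caterpillars iff E₂/h₂ > λE₁/(1+λh₁). Equality gives the switch point.
λE₁h₂ = E₂ + λE₂h₁ ⇒ λ = E₂/(E₁h₂ − E₂h₁) = 6.6/(37.34 − 7.128) = 0.2184 per s.

0.218 per s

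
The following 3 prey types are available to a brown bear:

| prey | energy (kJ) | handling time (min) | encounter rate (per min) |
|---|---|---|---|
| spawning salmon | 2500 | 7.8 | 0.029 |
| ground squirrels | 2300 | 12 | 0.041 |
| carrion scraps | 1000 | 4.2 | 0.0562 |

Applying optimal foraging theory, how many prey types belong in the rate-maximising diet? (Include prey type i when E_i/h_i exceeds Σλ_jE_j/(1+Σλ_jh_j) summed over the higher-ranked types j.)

E/h in descending order: spawning salmon 321, carrion scraps 238, ground squirrels 192 kJ/min. The optimal diet is the largest prefix of this list for which every included type satisfies E_i/h_i > R on the types above it.
Rate on top 1: 59.13. carrion scraps: 238 > 59.13 → include.
Rate on top 2: 88.02. ground squirrels: 192 > 88.02 → include.
Optimal diet: spawning salmon, carrion scraps, ground squirrels — 3 of 3 types.

3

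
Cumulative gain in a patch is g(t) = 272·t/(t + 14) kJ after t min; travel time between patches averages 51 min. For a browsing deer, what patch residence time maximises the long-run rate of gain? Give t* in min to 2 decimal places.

26.72 min

Maximise g(t)/(T+t): set derivative to zero → g'(t)(T+t) = g(t).
g'(t) = 272·14/(t + 14)². Setting 272·14/(t+14)² = 272t/[(t+14)(51+t)] gives 14(51+t) = t(t+14), so t² = 14×51 = 714.
t* = √714 = 26.72 min.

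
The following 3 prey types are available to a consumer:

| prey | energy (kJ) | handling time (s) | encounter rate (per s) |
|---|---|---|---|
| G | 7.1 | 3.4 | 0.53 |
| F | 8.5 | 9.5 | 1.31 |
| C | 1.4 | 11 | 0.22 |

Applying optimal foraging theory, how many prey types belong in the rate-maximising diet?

1

Profitabilities (E/h, kJ/s): G 2.09, F 0.895, C 0.127. Add prey in this order while the next type's profitability exceeds the intake rate on those already taken.
Rate on top 1: 1.343. F: 0.895 < 1.343 → exclude; stop.
Optimal diet: G — 1 of 3 types.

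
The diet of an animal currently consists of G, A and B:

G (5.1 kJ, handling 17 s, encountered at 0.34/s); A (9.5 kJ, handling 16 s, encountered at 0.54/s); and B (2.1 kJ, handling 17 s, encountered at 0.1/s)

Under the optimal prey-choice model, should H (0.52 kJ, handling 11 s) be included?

No

On G, A and B alone, R = ΣλE/(1+Σλh) = 7.074/17.12 = 0.4132 kJ/s.
Profitability of H: 0.52/11 = 0.04727 kJ/s.
0.04727 < 0.4132, so adding H would lower the average — exclude it.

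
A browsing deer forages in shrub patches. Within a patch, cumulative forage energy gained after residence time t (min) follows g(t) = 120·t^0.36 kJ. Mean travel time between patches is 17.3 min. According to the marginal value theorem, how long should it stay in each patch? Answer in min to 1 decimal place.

9.7 min

By the marginal value theorem, leave when the instantaneous gain rate g'(t) equals the habitat-wide average g(t)/(T + t).
g'(t) = 0.36·120·t^-0.64. Setting 0.36·120·t^-0.64 = 120·t^0.36/(17.3+t) gives 0.36(17.3+t) = t, so 0.64·t = 0.36×17.3.
t* = 0.36×17.3/0.64 = 9.731 min.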